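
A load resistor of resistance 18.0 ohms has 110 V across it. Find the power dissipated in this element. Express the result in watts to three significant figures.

Voltage and resistance are given, so P = V²/R is the one-step route.
P = (110 V)² / 18.0 Ω = 672.2 W

672 W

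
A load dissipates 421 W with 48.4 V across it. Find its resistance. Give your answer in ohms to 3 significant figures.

The two known quantities fix the third via R = V² / P.
R = (48.4)² / 421 = 5.564 Ω

5.56 Ω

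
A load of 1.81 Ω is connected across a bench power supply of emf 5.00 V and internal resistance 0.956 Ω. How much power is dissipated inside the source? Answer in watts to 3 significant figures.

3.12 W

r is in series with the load, so it carries the full circuit current — the loss in it is I²r.
I = ε / (r + R) = 5.00 / (0.956 + 1.81) = 1.808 A
P_int = I² r = (1.808)² × 0.956 = 3.124 W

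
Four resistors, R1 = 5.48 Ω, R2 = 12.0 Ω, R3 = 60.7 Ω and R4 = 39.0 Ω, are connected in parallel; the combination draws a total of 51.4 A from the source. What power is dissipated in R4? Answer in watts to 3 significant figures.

714 W

Only the total current is stated, so first find the parallel equivalent to get the voltage across the combination.
1/R_eq = 1/5.48 + 1/12.0 + 1/60.7 + 1/39.0 ⇒ R_eq = 3.247 Ω
V = I_total × R_eq = 51.40 × 3.247 = 166.9 V
P_R4 = V² / R4 = (166.9)² / 39.0 = 714.4 W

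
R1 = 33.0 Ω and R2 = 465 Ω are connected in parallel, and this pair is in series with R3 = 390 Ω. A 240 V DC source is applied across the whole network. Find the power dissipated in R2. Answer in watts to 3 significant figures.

0.664 W

Combine R1 and R2 into their parallel equivalent first, reducing the network to two series resistors.
R_p = (33.0×465)/(33.0+465) = 30.81 Ω
R_total = R_p + 390 = 30.81 + 390 = 420.8 Ω
I = V / R_total = 240 / 420.8 = 0.5703 A
Voltage across the parallel pair: V_p = I × R_p = 0.5703 × 30.81 = 17.57 V
R2 sits across V_p; its power is V_p²/R.
P_R2 = (17.57)² / 465 = 0.6641 W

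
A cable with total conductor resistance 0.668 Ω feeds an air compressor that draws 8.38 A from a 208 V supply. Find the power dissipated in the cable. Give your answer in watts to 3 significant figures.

46.9 W

The cable and load are in series, so the same current flows in both; the loss is I²R_line.
The cable carries the full 8.38 A.
P_line = I² R_line = (8.380)² × 0.668 = 46.91 W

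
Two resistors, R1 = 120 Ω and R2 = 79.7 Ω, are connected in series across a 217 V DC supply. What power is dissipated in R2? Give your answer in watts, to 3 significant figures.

94.1 W

Every series element carries the same I. Get I from the total resistance, then P = I² × R2.
R_total = 120 + 79.7 = 199.7 Ω
I = V / R_total = 217 / 199.7 = 1.087 A
P_R2 = I² × R2 = (1.087)² × 79.7 = 94.11 W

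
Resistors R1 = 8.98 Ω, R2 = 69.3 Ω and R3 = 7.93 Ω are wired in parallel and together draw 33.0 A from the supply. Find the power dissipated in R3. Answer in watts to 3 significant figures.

Parallel branches share V, not I — compute V via R_eq, then use V²/R for the target branch.
1/R_eq = 1/8.98 + 1/69.3 + 1/7.93 ⇒ R_eq = 3.970 Ω
V = I_total × R_eq = 33.00 × 3.970 = 131.0 V
P_R3 = V² / R3 = (131.0)² / 7.93 = 2164 W

2160 W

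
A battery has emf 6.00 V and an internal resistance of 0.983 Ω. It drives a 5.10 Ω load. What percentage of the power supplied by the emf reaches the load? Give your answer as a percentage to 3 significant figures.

Efficiency is P_load / P_total. With a series r and R sharing the same I, P = I²R for each, so η = R/(R+r).
η = R / (R + r) = 5.10 / (5.10 + 0.983) = 0.8384

83.8 %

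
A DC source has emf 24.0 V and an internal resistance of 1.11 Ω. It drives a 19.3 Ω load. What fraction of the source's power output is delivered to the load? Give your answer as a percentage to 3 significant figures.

Efficiency is P_load / P_total. With a series r and R sharing the same I, P = I²R for each, so η = R/(R+r).
η = R / (R + r) = 19.3 / (19.3 + 1.11) = 0.9456

94.6 %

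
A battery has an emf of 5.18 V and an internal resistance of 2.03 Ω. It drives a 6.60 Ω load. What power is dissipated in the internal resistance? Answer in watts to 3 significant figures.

0.731 W

Internal loss is I²r, with I set by the total series resistance r+R.
I = ε / (r + R) = 5.18 / (2.03 + 6.60) = 0.6002 A
P_int = I² r = (0.6002)² × 2.03 = 0.7314 W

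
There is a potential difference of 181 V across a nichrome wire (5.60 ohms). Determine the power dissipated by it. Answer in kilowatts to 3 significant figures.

5.85 kW

V and R are stated; P = V²/R avoids computing the current.
P = (181 V)² / 5.60 Ω = 5850 W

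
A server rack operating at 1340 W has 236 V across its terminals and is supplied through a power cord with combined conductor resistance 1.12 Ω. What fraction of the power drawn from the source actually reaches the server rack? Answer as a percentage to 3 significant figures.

97.4 %

I = P / V = 1340 / 236 = 5.678 A through the power cord.
P_line = I² R_line = (5.678)² × 1.12 = 36.11 W
P_source = P_load + P_line = 1340 + 36.11 = 1376 W
η = P_load / P_source = 1340 / 1376 = 0.9738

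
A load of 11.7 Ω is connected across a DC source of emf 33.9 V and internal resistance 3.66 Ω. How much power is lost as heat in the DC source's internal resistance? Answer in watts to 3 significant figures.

17.8 W

r is in series with the load, so it carries the full circuit current — the loss in it is I²r.
I = ε / (r + R) = 33.9 / (3.66 + 11.7) = 2.207 A
P_int = I² r = (2.207)² × 3.66 = 17.83 W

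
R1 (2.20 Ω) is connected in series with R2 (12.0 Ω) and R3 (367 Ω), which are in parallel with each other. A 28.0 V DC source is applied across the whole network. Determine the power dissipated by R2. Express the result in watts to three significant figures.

46.2 W

First combine the parallel branches into one equivalent R_p, then R1 + R_p is a series pair.
R_p = (12.0×367)/(12.0+367) = 11.62 Ω
R_total = 2.20 + 11.62 = 13.82 Ω
I = V / R_total = 28.0 / 13.82 = 2.026 A
Voltage across the parallel pair: V_p = I × R_p = 2.026 × 11.62 = 23.54 V
R2 is across V_p, so use P = V²/R for that branch.
P_R2 = (23.54)² / 12.0 = 46.19 W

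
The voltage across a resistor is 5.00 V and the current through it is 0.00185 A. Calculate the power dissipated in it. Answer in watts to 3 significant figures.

0.00925 W

V and I are known directly — P = V I, no intermediate step needed.
P = 5.00 V × 0.001850 A = 0.009250 W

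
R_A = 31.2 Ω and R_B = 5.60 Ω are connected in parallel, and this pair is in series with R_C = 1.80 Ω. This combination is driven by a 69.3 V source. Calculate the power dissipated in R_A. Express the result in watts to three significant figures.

Collapse the R_A‖R_B pair into one equivalent R_p; then R_p and R_C form a series string.
R_p = (31.2×5.60)/(31.2+5.60) = 4.748 Ω
R_total = R_p + 1.80 = 4.748 + 1.80 = 6.548 Ω
I = V / R_total = 69.3 / 6.548 = 10.58 A
Voltage across the parallel pair: V_p = I × R_p = 10.58 × 4.748 = 50.25 V
R_A sits across V_p; its power is V_p²/R.
P_R_A = (50.25)² / 31.2 = 80.93 W

80.9 W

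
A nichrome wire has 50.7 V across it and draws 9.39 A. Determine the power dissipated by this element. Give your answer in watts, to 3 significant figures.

With V and I both given, power follows immediately from P = V I.
P = 50.7 V × 9.390 A = 476.1 W

476 W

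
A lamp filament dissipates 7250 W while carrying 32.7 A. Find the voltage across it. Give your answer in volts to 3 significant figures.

222 V

Rearranging the power relation for the two known quantities gives V = P / I.
V = 7250 / 32.70 = 221.7 V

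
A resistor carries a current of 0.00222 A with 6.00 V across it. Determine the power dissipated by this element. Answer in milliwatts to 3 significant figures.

With V and I both given, power follows immediately from P = V I.
P = 6.00 V × 0.002220 A = 0.01332 W

13.3 mW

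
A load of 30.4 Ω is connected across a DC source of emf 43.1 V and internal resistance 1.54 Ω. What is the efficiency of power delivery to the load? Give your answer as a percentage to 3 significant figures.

Efficiency is P_load / P_total. With a series r and R sharing the same I, P = I²R for each, so η = R/(R+r).
η = R / (R + r) = 30.4 / (30.4 + 1.54) = 0.9518

95.2 %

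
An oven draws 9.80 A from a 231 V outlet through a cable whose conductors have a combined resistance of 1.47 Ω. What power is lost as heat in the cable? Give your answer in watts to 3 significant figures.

Line loss is just I²R for the cable — we know both I and R_line directly.
The cable carries the full 9.80 A.
P_line = I² R_line = (9.800)² × 1.47 = 141.2 W

141 W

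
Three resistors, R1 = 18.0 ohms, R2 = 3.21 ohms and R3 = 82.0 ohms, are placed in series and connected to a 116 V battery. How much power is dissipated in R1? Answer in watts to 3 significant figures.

Every series element carries the same I. Get I from the total resistance, then P = I² × R1.
R_total = 18.0 + 3.21 + 82.0 = 103.2 Ω
I = V / R_total = 116 / 103.2 = 1.124 A
P_R1 = I² × R1 = (1.124)² × 18.0 = 22.74 W

22.7 W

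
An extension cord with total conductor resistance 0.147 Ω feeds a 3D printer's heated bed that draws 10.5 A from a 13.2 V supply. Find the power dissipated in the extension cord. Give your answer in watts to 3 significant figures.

Line loss is just I²R for the cable — we know both I and R_line directly.
The extension cord carries the full 10.5 A.
P_line = I² R_line = (10.50)² × 0.147 = 16.21 W

16.2 W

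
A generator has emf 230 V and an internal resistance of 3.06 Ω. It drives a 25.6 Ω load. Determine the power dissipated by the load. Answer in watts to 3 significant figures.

Find the circuit current first, then P = I²R for the load (series elements share I).
I = ε / (r + R) = 230 / (3.06 + 25.6) = 8.025 A
P_load = I² R = (8.025)² × 25.6 = 1649 W

1650 W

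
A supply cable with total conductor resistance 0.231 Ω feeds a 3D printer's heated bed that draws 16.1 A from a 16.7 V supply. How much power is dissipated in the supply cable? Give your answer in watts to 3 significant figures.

59.9 W

The supply cable is a series resistance carrying the load current; its dissipation is I²R_line.
The supply cable carries the full 16.1 A.
P_line = I² R_line = (16.10)² × 0.231 = 59.88 W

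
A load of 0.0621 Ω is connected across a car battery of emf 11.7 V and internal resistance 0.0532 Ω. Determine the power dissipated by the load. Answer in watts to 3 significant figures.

639 W

With r and R in series, I = ε/(r+R); the load dissipates I²R.
I = ε / (r + R) = 11.7 / (0.0532 + 0.0621) = 101.5 A
P_load = I² R = (101.5)² × 0.0621 = 639.4 W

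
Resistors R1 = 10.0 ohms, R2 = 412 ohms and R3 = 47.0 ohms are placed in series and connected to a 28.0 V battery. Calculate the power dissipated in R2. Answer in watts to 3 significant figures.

1.47 W

In a series string the same current flows through every resistor — find that current, then P = I²R for the one we want.
R_total = 10.0 + 412 + 47.0 = 469.0 Ω
I = V / R_total = 28.0 / 469.0 = 0.05970 A
P_R2 = I² × R2 = (0.05970)² × 412 = 1.468 W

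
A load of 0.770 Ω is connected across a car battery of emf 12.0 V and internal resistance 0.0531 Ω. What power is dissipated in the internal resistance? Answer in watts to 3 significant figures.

r is in series with the load, so it carries the full circuit current — the loss in it is I²r.
I = ε / (r + R) = 12.0 / (0.0531 + 0.770) = 14.58 A
P_int = I² r = (14.58)² × 0.0531 = 11.29 W

11.3 W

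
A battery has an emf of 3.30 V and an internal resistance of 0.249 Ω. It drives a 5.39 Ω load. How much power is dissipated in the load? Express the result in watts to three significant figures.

The internal resistance and the load are in series, so the same I flows through both; get I from ε/(r+R), then I²R for the load.
I = ε / (r + R) = 3.30 / (0.249 + 5.39) = 0.5852 A
P_load = I² R = (0.5852)² × 5.39 = 1.846 W

1.85 W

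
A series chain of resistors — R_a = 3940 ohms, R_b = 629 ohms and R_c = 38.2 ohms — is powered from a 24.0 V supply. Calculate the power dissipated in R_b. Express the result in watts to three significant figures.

Since the resistors are in series they all carry the loop current I = V/R_total; the power in any one is I²R.
R_total = 3940 + 629 + 38.2 = 4607 Ω
I = V / R_total = 24.0 / 4607 = 0.005209 A
P_R_b = I² × R_b = (0.005209)² × 629 = 0.01707 W

0.0171 W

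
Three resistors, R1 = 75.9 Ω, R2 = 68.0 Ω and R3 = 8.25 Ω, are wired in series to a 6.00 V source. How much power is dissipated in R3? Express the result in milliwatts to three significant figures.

12.8 mW

In a series string the same current flows through every resistor — find that current, then P = I²R for the one we want.
R_total = 75.9 + 68.0 + 8.25 = 152.2 Ω
I = V / R_total = 6.00 / 152.2 = 0.03943 A
P_R3 = I² × R3 = (0.03943)² × 8.25 = 0.01283 W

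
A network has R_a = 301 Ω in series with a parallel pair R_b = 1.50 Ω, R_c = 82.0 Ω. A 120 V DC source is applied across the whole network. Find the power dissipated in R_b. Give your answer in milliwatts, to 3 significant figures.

Replace R_b and R_c with their parallel equivalent so the circuit becomes R_a in series with R_p.
R_p = (1.50×82.0)/(1.50+82.0) = 1.473 Ω
R_total = 301 + 1.473 = 302.5 Ω
I = V / R_total = 120 / 302.5 = 0.3967 A
Voltage across the parallel pair: V_p = I × R_p = 0.3967 × 1.473 = 0.5844 V
R_b is across V_p, so use P = V²/R for that branch.
P_R_b = (0.5844)² / 1.50 = 0.2277 W

228 mW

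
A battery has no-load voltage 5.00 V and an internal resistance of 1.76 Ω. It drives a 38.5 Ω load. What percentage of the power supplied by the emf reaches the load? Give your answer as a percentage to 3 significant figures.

95.6 %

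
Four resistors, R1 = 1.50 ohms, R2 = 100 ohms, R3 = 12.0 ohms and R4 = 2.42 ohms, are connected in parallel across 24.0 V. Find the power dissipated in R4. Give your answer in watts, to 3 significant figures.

Each parallel branch sees the full supply voltage, so P = V²/R applies directly to the target branch.
P_R4 = V² / R4 = (24.0)² / 2.42 Ω = 238.0 W

238 W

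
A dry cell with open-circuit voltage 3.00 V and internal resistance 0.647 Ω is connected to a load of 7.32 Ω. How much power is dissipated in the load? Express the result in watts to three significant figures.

1.04 W

Find the circuit current first, then P = I²R for the load (series elements share I).
I = ε / (r + R) = 3.00 / (0.647 + 7.32) = 0.3766 A
P_load = I² R = (0.3766)² × 7.32 = 1.038 W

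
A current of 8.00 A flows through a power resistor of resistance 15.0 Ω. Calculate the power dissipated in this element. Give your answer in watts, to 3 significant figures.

With I and R stated, P = I²R applies in one step.
P = (8.000 A)² × 15.0 Ω = 960.0 W

960 W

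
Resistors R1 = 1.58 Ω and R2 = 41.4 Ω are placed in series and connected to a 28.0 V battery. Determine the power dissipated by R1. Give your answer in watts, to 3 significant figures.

0.671 W

Since the resistors are in series they all carry the loop current I = V/R_total; the power in any one is I²R.
R_total = 1.58 + 41.4 = 42.98 Ω
I = V / R_total = 28.0 / 42.98 = 0.6515 A
P_R1 = I² × R1 = (0.6515)² × 1.58 = 0.6706 W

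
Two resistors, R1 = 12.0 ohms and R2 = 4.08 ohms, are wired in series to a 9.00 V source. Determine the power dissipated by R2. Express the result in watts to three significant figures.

The current is common to all series resistors; compute it, then apply P = I²R for the target.
R_total = 12.0 + 4.08 = 16.08 Ω
I = V / R_total = 9.00 / 16.08 = 0.5597 A
P_R2 = I² × R2 = (0.5597)² × 4.08 = 1.278 W

1.28 W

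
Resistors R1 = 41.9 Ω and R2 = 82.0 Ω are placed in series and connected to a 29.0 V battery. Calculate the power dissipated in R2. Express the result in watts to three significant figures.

4.49 W

Since the resistors are in series they all carry the loop current I = V/R_total; the power in any one is I²R.
R_total = 41.9 + 82.0 = 123.9 Ω
I = V / R_total = 29.0 / 123.9 = 0.2341 A
P_R2 = I² × R2 = (0.2341)² × 82.0 = 4.492 W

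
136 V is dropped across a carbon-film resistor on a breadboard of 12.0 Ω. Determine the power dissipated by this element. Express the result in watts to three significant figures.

V and R are stated; P = V²/R avoids computing the current.
P = (136 V)² / 12.0 Ω = 1541 W

1540 W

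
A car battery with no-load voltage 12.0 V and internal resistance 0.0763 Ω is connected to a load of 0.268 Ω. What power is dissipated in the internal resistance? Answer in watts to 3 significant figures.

92.7 W

The internal resistance carries the same current as the load; P_int = I²r.
I = ε / (r + R) = 12.0 / (0.0763 + 0.268) = 34.85 A
P_int = I² r = (34.85)² × 0.0763 = 92.69 W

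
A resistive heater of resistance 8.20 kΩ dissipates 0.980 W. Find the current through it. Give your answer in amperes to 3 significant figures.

Inverting the appropriate power form: I = √(P / R).
I = √(0.980 / 8200) = 0.01093 A

0.0109 A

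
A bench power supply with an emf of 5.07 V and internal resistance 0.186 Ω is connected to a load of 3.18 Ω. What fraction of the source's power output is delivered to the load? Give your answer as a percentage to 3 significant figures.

94.5 %

η = P_load/(P_load+P_int) = I²R/(I²R+I²r) = R/(R+r) — the I² cancels for series elements.
η = R / (R + r) = 3.18 / (3.18 + 0.186) = 0.9447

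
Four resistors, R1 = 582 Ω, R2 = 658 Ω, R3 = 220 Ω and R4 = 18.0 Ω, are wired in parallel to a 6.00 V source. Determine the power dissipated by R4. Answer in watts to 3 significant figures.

2.00 W

Every branch has 6.00 V across it, so for R4 the power is simply V²/R.
P_R4 = V² / R4 = (6.00)² / 18.0 Ω = 2.000 W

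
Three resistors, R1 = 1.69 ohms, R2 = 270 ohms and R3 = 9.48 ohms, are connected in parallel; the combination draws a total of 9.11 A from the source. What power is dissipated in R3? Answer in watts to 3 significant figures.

The branches share the same voltage, but only the total current is given — find V from the equivalent resistance first.
1/R_eq = 1/1.69 + 1/270 + 1/9.48 ⇒ R_eq = 1.427 Ω
V = I_total × R_eq = 9.110 × 1.427 = 13.00 V
P_R3 = V² / R3 = (13.00)² / 9.48 = 17.82 W

17.8 W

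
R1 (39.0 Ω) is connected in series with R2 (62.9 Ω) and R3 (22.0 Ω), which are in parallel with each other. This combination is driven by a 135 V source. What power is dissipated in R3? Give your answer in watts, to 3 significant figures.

72.0 W

Reduce the parallel pair to R_p first; the network is then a simple series string.
R_p = (62.9×22.0)/(62.9+22.0) = 16.30 Ω
R_total = 39.0 + 16.30 = 55.30 Ω
I = V / R_total = 135 / 55.30 = 2.441 A
Voltage across the parallel pair: V_p = I × R_p = 2.441 × 16.30 = 39.79 V
R3 sees V_p directly, so P = V_p² / R3.
P_R3 = (39.79)² / 22.0 = 71.97 W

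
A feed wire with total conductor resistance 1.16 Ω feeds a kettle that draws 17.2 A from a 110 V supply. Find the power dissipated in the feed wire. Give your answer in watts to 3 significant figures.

The feed wire is a series resistance carrying the load current; its dissipation is I²R_line.
The feed wire carries the full 17.2 A.
P_line = I² R_line = (17.20)² × 1.16 = 343.2 W

343 W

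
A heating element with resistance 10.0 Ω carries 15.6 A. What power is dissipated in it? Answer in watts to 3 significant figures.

2430 W

With I and R stated, P = I²R applies in one step.
P = (15.60 A)² × 10.0 Ω = 2434 W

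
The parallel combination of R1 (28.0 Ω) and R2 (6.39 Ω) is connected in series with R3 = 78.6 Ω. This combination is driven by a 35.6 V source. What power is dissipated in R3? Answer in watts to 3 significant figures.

14.2 W

Reduce the parallel combination to a single R_p; the circuit then becomes R_p in series with the remaining resistor.
R_p = (28.0×6.39)/(28.0+6.39) = 5.203 Ω
R_total = R_p + 78.6 = 5.203 + 78.6 = 83.80 Ω
I = V / R_total = 35.6 / 83.80 = 0.4248 A
R3 carries the full series current, so P = I²R.
P_R3 = (0.4248)² × 78.6 = 14.18 W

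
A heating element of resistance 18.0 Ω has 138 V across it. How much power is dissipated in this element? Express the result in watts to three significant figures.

Voltage and resistance are given, so P = V²/R is the one-step route.
P = (138 V)² / 18.0 Ω = 1058 W

1060 W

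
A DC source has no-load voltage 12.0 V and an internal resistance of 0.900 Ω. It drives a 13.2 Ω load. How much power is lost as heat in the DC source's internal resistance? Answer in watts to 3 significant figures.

The internal resistance carries the same current as the load; P_int = I²r.
I = ε / (r + R) = 12.0 / (0.900 + 13.2) = 0.8511 A
P_int = I² r = (0.8511)² × 0.900 = 0.6519 W

0.652 W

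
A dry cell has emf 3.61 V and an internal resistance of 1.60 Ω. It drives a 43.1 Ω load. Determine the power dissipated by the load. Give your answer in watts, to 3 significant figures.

0.281 W

Load and internal resistance form a series loop — compute the loop current, then the load power via I²R.
I = ε / (r + R) = 3.61 / (1.60 + 43.1) = 0.08076 A
P_load = I² R = (0.08076)² × 43.1 = 0.2811 W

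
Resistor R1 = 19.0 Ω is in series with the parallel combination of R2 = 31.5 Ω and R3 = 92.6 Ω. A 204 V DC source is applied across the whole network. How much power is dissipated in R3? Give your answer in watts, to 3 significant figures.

137 W

Reduce the parallel pair to R_p first; the network is then a simple series string.
R_p = (31.5×92.6)/(31.5+92.6) = 23.50 Ω
R_total = 19.0 + 23.50 = 42.50 Ω
I = V / R_total = 204 / 42.50 = 4.799 A
Voltage across the parallel pair: V_p = I × R_p = 4.799 × 23.50 = 112.8 V
R3 sees V_p directly, so P = V_p² / R3.
P_R3 = (112.8)² / 92.6 = 137.4 W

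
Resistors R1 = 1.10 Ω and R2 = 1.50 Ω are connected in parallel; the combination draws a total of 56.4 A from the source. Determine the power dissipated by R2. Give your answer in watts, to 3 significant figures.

Parallel branches share V, not I — compute V via R_eq, then use V²/R for the target branch.
1/R_eq = 1/1.10 + 1/1.50 ⇒ R_eq = 0.6346 Ω
V = I_total × R_eq = 56.40 × 0.6346 = 35.79 V
P_R2 = V² / R2 = (35.79)² / 1.50 = 854.1 W

854 W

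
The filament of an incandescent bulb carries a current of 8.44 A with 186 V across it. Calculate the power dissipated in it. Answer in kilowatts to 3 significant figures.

1.57 kW

V and I are known directly — P = V I, no intermediate step needed.
P = 186 V × 8.440 A = 1570 W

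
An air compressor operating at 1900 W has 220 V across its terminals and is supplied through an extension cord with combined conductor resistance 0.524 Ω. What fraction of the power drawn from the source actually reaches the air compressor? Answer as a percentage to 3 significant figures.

I = P / V = 1900 / 220 = 8.636 A through the extension cord.
P_line = I² R_line = (8.636)² × 0.524 = 39.08 W
P_source = P_load + P_line = 1900 + 39.08 = 1939 W
η = P_load / P_source = 1900 / 1939 = 0.9798

98.0 %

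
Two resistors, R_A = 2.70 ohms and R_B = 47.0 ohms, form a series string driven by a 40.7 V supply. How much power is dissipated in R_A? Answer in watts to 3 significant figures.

Every series element carries the same I. Get I from the total resistance, then P = I² × R_A.
R_total = 2.70 + 47.0 = 49.70 Ω
I = V / R_total = 40.7 / 49.70 = 0.8189 A
P_R_A = I² × R_A = (0.8189)² × 2.70 = 1.811 W

1.81 W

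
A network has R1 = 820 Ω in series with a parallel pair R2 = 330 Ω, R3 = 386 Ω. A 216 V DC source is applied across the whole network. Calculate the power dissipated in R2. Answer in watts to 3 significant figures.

4.49 W

Reduce the parallel pair to R_p first; the network is then a simple series string.
R_p = (330×386)/(330+386) = 177.9 Ω
R_total = 820 + 177.9 = 997.9 Ω
I = V / R_total = 216 / 997.9 = 0.2165 A
Voltage across the parallel pair: V_p = I × R_p = 0.2165 × 177.9 = 38.51 V
R2 is across V_p, so use P = V²/R for that branch.
P_R2 = (38.51)² / 330 = 4.494 W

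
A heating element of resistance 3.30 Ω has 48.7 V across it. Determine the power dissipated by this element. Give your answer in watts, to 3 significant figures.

With V across and R both known, P = V²/R gives the dissipation directly.
P = (48.7 V)² / 3.30 Ω = 718.7 W

719 W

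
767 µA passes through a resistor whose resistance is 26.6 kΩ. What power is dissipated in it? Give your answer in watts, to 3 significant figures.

0.0156 W

Current and resistance are given, so P = I²R is the direct form.
P = (0.0007670 A)² × 26600 Ω = 0.01565 W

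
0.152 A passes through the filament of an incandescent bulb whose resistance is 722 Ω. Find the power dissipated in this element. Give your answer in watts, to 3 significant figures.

16.7 W

With I and R stated, P = I²R applies in one step.
P = (0.1520 A)² × 722 Ω = 16.68 W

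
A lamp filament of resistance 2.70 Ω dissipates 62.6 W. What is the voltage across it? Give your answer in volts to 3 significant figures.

13.0 V

The two known quantities fix the third via V = √(P R).
V = √(62.6 × 2.70) = 13.00 V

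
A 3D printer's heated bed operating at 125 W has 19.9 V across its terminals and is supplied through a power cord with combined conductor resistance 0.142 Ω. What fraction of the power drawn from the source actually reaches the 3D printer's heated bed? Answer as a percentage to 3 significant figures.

95.7 %

I = P / V = 125 / 19.9 = 6.281 A through the power cord.
P_line = I² R_line = (6.281)² × 0.142 = 5.603 W
P_source = P_load + P_line = 125.0 + 5.603 = 130.6 W
η = P_load / P_source = 125.0 / 130.6 = 0.9571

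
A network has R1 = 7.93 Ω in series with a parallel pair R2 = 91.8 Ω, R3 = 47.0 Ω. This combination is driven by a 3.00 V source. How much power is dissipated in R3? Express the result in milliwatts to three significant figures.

122 mW

Reduce the parallel pair to R_p first; the network is then a simple series string.
R_p = (91.8×47.0)/(91.8+47.0) = 31.09 Ω
R_total = 7.93 + 31.09 = 39.02 Ω
I = V / R_total = 3.00 / 39.02 = 0.07689 A
Voltage across the parallel pair: V_p = I × R_p = 0.07689 × 31.09 = 2.390 V
R3 is across V_p, so use P = V²/R for that branch.
P_R3 = (2.390)² / 47.0 = 0.1216 W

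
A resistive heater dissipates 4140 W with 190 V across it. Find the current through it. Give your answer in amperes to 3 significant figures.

21.8 A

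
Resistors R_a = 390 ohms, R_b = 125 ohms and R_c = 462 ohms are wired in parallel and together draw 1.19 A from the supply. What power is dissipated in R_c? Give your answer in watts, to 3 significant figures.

Only the total current is stated, so first find the parallel equivalent to get the voltage across the combination.
1/R_eq = 1/390 + 1/125 + 1/462 ⇒ R_eq = 78.56 Ω
V = I_total × R_eq = 1.190 × 78.56 = 93.49 V
P_R_c = V² / R_c = (93.49)² / 462 = 18.92 W

18.9 W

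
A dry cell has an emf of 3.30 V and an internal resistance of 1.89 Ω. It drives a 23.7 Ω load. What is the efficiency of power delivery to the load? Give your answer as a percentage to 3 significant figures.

Both r and R carry the same current, so the power split is just the resistance split: η = R/(R+r).
η = R / (R + r) = 23.7 / (23.7 + 1.89) = 0.9261

92.6 %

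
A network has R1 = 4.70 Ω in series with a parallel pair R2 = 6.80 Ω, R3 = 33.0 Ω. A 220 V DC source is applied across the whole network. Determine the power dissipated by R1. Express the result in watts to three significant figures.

2130 W

Reduce the parallel pair to R_p first; the network is then a simple series string.
R_p = (6.80×33.0)/(6.80+33.0) = 5.638 Ω
R_total = 4.70 + 5.638 = 10.34 Ω
I = V / R_total = 220 / 10.34 = 21.28 A
R1 is in the main series path, so its power is I²R1.
P_R1 = (21.28)² × 4.70 = 2128 W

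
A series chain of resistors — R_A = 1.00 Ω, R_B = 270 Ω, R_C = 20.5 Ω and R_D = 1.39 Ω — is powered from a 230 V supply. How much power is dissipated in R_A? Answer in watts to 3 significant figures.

The current is common to all series resistors; compute it, then apply P = I²R for the target.
R_total = 1.00 + 270 + 20.5 + 1.39 = 292.9 Ω
I = V / R_total = 230 / 292.9 = 0.7853 A
P_R_A = I² × R_A = (0.7853)² × 1.00 = 0.6167 W

0.617 W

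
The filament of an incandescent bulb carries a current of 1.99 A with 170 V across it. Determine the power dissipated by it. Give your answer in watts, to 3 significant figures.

338 W

Since both terminal voltage and current are stated, P = V I gives the power in one step.
P = 170 V × 1.990 A = 338.3 W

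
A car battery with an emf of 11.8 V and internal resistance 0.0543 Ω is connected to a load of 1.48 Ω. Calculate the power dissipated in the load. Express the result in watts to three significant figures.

The internal resistance and the load are in series, so the same I flows through both; get I from ε/(r+R), then I²R for the load.
I = ε / (r + R) = 11.8 / (0.0543 + 1.48) = 7.691 A
P_load = I² R = (7.691)² × 1.48 = 87.54 W

87.5 W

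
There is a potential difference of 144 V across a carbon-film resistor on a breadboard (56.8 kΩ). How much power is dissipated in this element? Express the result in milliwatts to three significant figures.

365 mW

V and R are stated; P = V²/R avoids computing the current.
P = (144 V)² / 56800 Ω = 0.3651 W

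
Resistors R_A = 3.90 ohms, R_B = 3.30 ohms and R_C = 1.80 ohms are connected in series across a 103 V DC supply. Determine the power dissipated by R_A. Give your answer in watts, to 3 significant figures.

The current is common to all series resistors; compute it, then apply P = I²R for the target.
R_total = 3.90 + 3.30 + 1.80 = 9.000 Ω
I = V / R_total = 103 / 9.000 = 11.44 A
P_R_A = I² × R_A = (11.44)² × 3.90 = 510.8 W

511 W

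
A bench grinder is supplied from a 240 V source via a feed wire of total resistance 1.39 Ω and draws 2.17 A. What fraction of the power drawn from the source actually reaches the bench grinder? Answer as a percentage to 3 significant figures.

The feed wire carries the full 2.17 A.
P_line = I² R_line = (2.170)² × 1.39 = 6.545 W
P_source = V I = 240 × 2.170 = 520.8 W; P_load = 514.3 W
η = P_load / P_source = 514.3 / 520.8 = 0.9874

98.7 %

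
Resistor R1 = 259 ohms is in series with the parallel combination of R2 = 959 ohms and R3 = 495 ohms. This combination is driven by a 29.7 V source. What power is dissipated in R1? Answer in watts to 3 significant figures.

Reduce the parallel pair to R_p first; the network is then a simple series string.
R_p = (959×495)/(959+495) = 326.5 Ω
R_total = 259 + 326.5 = 585.5 Ω
I = V / R_total = 29.7 / 585.5 = 0.05073 A
All the current flows through R1; use P = I²R.
P_R1 = (0.05073)² × 259 = 0.6665 W

0.666 W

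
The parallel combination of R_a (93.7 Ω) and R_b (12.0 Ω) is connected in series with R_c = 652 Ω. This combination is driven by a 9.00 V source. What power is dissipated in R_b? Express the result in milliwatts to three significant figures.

Collapse the R_a‖R_b pair into one equivalent R_p; then R_p and R_c form a series string.
R_p = (93.7×12.0)/(93.7+12.0) = 10.64 Ω
R_total = R_p + 652 = 10.64 + 652 = 662.6 Ω
I = V / R_total = 9.00 / 662.6 = 0.01358 A
Voltage across the parallel pair: V_p = I × R_p = 0.01358 × 10.64 = 0.1445 V
Use P = V²/R for R_b with V = V_p.
P_R_b = (0.1445)² / 12.0 = 0.001740 W

1.74 mW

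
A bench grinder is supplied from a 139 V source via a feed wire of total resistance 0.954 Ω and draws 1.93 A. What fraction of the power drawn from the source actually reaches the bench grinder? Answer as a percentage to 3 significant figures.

98.7 %

The feed wire carries the full 1.93 A.
P_line = I² R_line = (1.930)² × 0.954 = 3.554 W
P_source = V I = 139 × 1.930 = 268.3 W; P_load = 264.7 W
η = P_load / P_source = 264.7 / 268.3 = 0.9868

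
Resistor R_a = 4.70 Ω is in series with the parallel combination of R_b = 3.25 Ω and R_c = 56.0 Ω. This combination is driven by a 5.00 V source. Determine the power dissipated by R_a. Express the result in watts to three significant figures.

1.95 W

First combine the parallel branches into one equivalent R_p, then R_a + R_p is a series pair.
R_p = (3.25×56.0)/(3.25+56.0) = 3.072 Ω
R_total = 4.70 + 3.072 = 7.772 Ω
I = V / R_total = 5.00 / 7.772 = 0.6434 A
R_a carries the full series current, so P = I²R.
P_R_a = (0.6434)² × 4.70 = 1.945 W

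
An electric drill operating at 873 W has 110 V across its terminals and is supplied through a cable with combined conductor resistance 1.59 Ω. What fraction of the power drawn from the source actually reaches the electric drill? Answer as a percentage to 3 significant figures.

I = P / V = 873 / 110 = 7.936 A through the cable.
P_line = I² R_line = (7.936)² × 1.59 = 100.1 W
P_source = P_load + P_line = 873.0 + 100.1 = 973.1 W
η = P_load / P_source = 873.0 / 973.1 = 0.8971

89.7 %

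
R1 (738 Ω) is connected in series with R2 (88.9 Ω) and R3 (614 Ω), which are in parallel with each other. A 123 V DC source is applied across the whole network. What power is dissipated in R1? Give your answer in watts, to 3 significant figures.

16.8 W

Replace R2 and R3 with their parallel equivalent so the circuit becomes R1 in series with R_p.
R_p = (88.9×614)/(88.9+614) = 77.66 Ω
R_total = 738 + 77.66 = 815.7 Ω
I = V / R_total = 123 / 815.7 = 0.1508 A
R1 is in the main series path, so its power is I²R1.
P_R1 = (0.1508)² × 738 = 16.78 W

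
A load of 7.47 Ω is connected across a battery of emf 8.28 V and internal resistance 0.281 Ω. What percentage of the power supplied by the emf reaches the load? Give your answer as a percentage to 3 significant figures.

96.4 %

The source delivers εI, of which I²R reaches the load and I²r is lost; since I is common, η = R/(R+r).
η = R / (R + r) = 7.47 / (7.47 + 0.281) = 0.9637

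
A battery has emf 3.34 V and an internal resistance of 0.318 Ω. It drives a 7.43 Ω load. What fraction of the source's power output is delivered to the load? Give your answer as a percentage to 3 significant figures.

95.9 %

η = P_load/(P_load+P_int) = I²R/(I²R+I²r) = R/(R+r) — the I² cancels for series elements.
η = R / (R + r) = 7.43 / (7.43 + 0.318) = 0.9590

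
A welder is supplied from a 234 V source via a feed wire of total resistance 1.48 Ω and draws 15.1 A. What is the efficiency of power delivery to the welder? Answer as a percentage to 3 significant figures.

The feed wire carries the full 15.1 A.
P_line = I² R_line = (15.10)² × 1.48 = 337.5 W
P_source = V I = 234 × 15.10 = 3533 W; P_load = 3196 W
η = P_load / P_source = 3196 / 3533 = 0.9045

90.4 %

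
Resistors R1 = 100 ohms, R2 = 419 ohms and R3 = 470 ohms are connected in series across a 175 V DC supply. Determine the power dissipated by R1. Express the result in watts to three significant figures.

The current is common to all series resistors; compute it, then apply P = I²R for the target.
R_total = 100 + 419 + 470 = 989.0 Ω
I = V / R_total = 175 / 989.0 = 0.1769 A
P_R1 = I² × R1 = (0.1769)² × 100 = 3.131 W

3.13 W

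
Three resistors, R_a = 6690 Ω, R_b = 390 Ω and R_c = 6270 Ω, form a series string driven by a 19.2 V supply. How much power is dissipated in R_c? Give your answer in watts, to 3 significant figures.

Series elements share the same current, so find I first, then use P = I²R.
R_total = 6690 + 390 + 6270 = 13350 Ω
I = V / R_total = 19.2 / 13350 = 0.001438 A
P_R_c = I² × R_c = (0.001438)² × 6270 = 0.01297 W

0.0130 W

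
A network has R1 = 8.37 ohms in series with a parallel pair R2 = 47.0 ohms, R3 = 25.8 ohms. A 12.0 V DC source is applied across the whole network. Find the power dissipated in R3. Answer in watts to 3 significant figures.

Reduce the parallel pair to R_p first; the network is then a simple series string.
R_p = (47.0×25.8)/(47.0+25.8) = 16.66 Ω
R_total = 8.37 + 16.66 = 25.03 Ω
I = V / R_total = 12.0 / 25.03 = 0.4795 A
Voltage across the parallel pair: V_p = I × R_p = 0.4795 × 16.66 = 7.987 V
With V_p across R3, its power is V_p²/R3.
P_R3 = (7.987)² / 25.8 = 2.472 W

2.47 W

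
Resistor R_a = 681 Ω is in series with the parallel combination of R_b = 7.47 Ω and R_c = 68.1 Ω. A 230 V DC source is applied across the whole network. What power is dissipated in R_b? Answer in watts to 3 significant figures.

Reduce the parallel pair to R_p first; the network is then a simple series string.
R_p = (7.47×68.1)/(7.47+68.1) = 6.732 Ω
R_total = 681 + 6.732 = 687.7 Ω
I = V / R_total = 230 / 687.7 = 0.3344 A
Voltage across the parallel pair: V_p = I × R_p = 0.3344 × 6.732 = 2.251 V
R_b sees V_p directly, so P = V_p² / R_b.
P_R_b = (2.251)² / 7.47 = 0.6785 W

0.678 W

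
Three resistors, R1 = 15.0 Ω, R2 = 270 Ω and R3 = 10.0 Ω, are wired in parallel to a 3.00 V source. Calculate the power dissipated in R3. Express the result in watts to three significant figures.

0.900 W

The supply voltage appears across each parallel branch — just use P = V²/R3.
P_R3 = V² / R3 = (3.00)² / 10.0 Ω = 0.9000 W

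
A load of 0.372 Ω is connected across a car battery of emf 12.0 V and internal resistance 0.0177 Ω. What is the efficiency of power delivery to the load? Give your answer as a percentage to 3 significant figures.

95.5 %

η = P_load/(P_load+P_int) = I²R/(I²R+I²r) = R/(R+r) — the I² cancels for series elements.
η = R / (R + r) = 0.372 / (0.372 + 0.0177) = 0.9546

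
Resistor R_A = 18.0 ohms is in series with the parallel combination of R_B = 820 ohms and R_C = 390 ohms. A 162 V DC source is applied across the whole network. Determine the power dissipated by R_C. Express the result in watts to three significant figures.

59.0 W

Collapse R_B‖R_C to a single equivalent, reducing the network to two series elements.
R_p = (820×390)/(820+390) = 264.3 Ω
R_total = 18.0 + 264.3 = 282.3 Ω
I = V / R_total = 162 / 282.3 = 0.5739 A
Voltage across the parallel pair: V_p = I × R_p = 0.5739 × 264.3 = 151.7 V
R_C sees V_p directly, so P = V_p² / R_C.
P_R_C = (151.7)² / 390 = 58.98 W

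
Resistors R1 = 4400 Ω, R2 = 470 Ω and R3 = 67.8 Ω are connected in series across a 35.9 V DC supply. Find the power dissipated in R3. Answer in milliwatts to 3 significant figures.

Series elements share the same current, so find I first, then use P = I²R.
R_total = 4400 + 470 + 67.8 = 4938 Ω
I = V / R_total = 35.9 / 4938 = 0.007270 A
P_R3 = I² × R3 = (0.007270)² × 67.8 = 0.003584 W

3.58 mW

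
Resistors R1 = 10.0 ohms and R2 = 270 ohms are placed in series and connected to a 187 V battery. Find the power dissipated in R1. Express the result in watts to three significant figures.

4.46 W

In a series string the same current flows through every resistor — find that current, then P = I²R for the one we want.
R_total = 10.0 + 270 = 280.0 Ω
I = V / R_total = 187 / 280.0 = 0.6679 A
P_R1 = I² × R1 = (0.6679)² × 10.0 = 4.460 W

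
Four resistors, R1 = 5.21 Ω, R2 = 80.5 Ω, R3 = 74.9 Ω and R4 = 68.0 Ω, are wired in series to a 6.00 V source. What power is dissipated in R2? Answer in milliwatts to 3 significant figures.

The current is common to all series resistors; compute it, then apply P = I²R for the target.
R_total = 5.21 + 80.5 + 74.9 + 68.0 = 228.6 Ω
I = V / R_total = 6.00 / 228.6 = 0.02625 A
P_R2 = I² × R2 = (0.02625)² × 80.5 = 0.05545 W

55.5 mW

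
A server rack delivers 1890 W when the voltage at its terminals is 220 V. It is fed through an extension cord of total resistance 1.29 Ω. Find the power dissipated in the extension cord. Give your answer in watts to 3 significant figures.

The extension cord is a series resistance carrying the load current; its dissipation is I²R_line.
I = P / V = 1890 / 220 = 8.591 A through the extension cord.
P_line = I² R_line = (8.591)² × 1.29 = 95.21 W

95.2 W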